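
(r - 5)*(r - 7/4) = r^2 - 27*r/4 + 35/4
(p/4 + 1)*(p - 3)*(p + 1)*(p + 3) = p^4/4 + 5*p^3/4 - 5*p^2/4 - 45*p/4 - 9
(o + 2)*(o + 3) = o^2 + 5*o + 6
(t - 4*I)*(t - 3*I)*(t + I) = t^3 - 6*I*t^2 - 5*t - 12*I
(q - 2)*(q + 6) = q^2 + 4*q - 12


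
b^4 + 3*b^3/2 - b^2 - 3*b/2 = b*(b - 1)*(b + 1)*(b + 3/2)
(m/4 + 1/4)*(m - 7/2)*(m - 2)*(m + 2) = m^4/4 - 5*m^3/8 - 15*m^2/8 + 5*m/2 + 7/2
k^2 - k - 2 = (k - 2)*(k + 1)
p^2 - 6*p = p*(p - 6)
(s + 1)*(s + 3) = s^2 + 4*s + 3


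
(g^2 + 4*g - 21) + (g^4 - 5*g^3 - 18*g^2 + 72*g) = g^4 - 5*g^3 - 17*g^2 + 76*g - 21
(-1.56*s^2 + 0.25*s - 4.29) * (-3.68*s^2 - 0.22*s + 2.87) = 5.7408*s^4 - 0.5768*s^3 + 11.255*s^2 + 1.6613*s - 12.3123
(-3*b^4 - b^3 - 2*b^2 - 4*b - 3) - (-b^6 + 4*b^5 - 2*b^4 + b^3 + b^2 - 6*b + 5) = b^6 - 4*b^5 - b^4 - 2*b^3 - 3*b^2 + 2*b - 8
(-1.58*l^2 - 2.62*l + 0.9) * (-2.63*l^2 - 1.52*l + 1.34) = 4.1554*l^4 + 9.2922*l^3 - 0.5018*l^2 - 4.8788*l + 1.206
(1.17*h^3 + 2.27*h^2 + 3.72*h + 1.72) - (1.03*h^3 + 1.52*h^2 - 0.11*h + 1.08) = 0.14*h^3 + 0.75*h^2 + 3.83*h + 0.64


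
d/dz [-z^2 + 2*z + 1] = 2 - 2*z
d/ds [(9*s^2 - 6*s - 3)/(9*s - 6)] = (9*s^2 - 12*s + 7)/(9*s^2 - 12*s + 4)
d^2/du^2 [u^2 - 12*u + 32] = 2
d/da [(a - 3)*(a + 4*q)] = 2*a + 4*q - 3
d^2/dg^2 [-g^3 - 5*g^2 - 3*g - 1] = -6*g - 10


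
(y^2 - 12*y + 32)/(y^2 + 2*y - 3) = (y^2 - 12*y + 32)/(y^2 + 2*y - 3)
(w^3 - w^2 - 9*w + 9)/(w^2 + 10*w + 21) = (w^2 - 4*w + 3)/(w + 7)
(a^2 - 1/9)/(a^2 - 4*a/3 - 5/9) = (3*a - 1)/(3*a - 5)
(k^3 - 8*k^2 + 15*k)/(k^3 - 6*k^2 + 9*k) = (k - 5)/(k - 3)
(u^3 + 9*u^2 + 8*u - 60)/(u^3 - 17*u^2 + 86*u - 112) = (u^2 + 11*u + 30)/(u^2 - 15*u + 56)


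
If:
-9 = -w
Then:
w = 9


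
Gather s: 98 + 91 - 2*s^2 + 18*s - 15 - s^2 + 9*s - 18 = -3*s^2 + 27*s + 156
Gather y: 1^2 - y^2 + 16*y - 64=-y^2 + 16*y - 63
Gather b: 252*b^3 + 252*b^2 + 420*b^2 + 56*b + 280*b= 252*b^3 + 672*b^2 + 336*b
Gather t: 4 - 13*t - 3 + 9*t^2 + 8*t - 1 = 9*t^2 - 5*t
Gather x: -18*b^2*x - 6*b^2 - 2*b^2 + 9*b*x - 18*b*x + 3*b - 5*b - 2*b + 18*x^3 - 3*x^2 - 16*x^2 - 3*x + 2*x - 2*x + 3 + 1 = -8*b^2 - 4*b + 18*x^3 - 19*x^2 + x*(-18*b^2 - 9*b - 3) + 4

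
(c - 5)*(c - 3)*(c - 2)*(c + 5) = c^4 - 5*c^3 - 19*c^2 + 125*c - 150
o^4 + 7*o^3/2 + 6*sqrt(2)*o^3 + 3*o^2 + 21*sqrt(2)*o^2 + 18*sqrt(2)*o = o*(o + 3/2)*(o + 2)*(o + 6*sqrt(2))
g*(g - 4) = g^2 - 4*g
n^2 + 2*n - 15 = (n - 3)*(n + 5)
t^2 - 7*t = t*(t - 7)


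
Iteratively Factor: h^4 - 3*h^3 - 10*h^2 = (h)*(h^3 - 3*h^2 - 10*h) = h^2*(h^2 - 3*h - 10) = h^2*(h - 5)*(h + 2)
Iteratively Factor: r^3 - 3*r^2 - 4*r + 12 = (r - 3)*(r^2 - 4) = (r - 3)*(r - 2)*(r + 2)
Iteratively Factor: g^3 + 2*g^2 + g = (g)*(g^2 + 2*g + 1) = g*(g + 1)*(g + 1)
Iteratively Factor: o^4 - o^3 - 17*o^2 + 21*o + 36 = (o + 1)*(o^3 - 2*o^2 - 15*o + 36) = (o - 3)*(o + 1)*(o^2 + o - 12) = (o - 3)*(o + 1)*(o + 4)*(o - 3)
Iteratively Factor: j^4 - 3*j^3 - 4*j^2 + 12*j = (j)*(j^3 - 3*j^2 - 4*j + 12) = j*(j + 2)*(j^2 - 5*j + 6) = j*(j - 3)*(j + 2)*(j - 2)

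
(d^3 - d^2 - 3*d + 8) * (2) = 2*d^3 - 2*d^2 - 6*d + 16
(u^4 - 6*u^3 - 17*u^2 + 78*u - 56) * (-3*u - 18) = -3*u^5 + 159*u^3 + 72*u^2 - 1236*u + 1008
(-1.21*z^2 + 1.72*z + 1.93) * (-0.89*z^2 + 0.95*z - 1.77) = 1.0769*z^4 - 2.6803*z^3 + 2.058*z^2 - 1.2109*z - 3.4161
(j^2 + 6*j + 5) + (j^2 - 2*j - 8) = 2*j^2 + 4*j - 3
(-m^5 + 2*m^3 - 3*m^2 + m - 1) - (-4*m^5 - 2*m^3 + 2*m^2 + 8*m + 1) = 3*m^5 + 4*m^3 - 5*m^2 - 7*m - 2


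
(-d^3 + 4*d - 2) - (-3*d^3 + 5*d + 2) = 2*d^3 - d - 4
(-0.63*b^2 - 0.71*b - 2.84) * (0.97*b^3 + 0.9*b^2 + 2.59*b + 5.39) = -0.6111*b^5 - 1.2557*b^4 - 5.0255*b^3 - 7.7906*b^2 - 11.1825*b - 15.3076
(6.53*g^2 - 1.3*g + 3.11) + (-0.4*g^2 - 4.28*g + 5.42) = 6.13*g^2 - 5.58*g + 8.53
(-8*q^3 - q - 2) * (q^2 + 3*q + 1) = -8*q^5 - 24*q^4 - 9*q^3 - 5*q^2 - 7*q - 2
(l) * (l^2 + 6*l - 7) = l^3 + 6*l^2 - 7*l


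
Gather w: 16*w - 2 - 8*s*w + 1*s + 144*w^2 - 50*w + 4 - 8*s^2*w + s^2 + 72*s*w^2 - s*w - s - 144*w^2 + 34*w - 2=s^2 + 72*s*w^2 + w*(-8*s^2 - 9*s)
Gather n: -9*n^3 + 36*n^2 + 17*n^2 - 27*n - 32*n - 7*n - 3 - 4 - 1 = -9*n^3 + 53*n^2 - 66*n - 8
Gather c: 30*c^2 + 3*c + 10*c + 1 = 30*c^2 + 13*c + 1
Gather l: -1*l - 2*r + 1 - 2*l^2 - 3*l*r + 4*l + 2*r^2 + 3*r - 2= -2*l^2 + l*(3 - 3*r) + 2*r^2 + r - 1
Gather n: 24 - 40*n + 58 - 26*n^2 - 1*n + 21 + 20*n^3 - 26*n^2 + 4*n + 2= 20*n^3 - 52*n^2 - 37*n + 105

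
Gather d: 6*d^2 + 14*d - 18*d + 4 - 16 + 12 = 6*d^2 - 4*d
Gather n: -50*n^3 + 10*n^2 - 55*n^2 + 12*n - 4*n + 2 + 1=-50*n^3 - 45*n^2 + 8*n + 3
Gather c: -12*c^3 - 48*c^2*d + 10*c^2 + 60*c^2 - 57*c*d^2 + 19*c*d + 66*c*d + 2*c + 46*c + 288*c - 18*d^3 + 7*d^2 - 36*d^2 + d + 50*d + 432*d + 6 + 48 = -12*c^3 + c^2*(70 - 48*d) + c*(-57*d^2 + 85*d + 336) - 18*d^3 - 29*d^2 + 483*d + 54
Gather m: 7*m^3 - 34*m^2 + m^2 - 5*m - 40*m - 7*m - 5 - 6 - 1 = 7*m^3 - 33*m^2 - 52*m - 12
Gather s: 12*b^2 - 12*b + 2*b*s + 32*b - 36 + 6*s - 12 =12*b^2 + 20*b + s*(2*b + 6) - 48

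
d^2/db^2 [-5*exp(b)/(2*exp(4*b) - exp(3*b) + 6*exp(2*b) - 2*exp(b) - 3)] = 5*(2*(8*exp(3*b) - 3*exp(2*b) + 12*exp(b) - 2)^2*exp(2*b) + 3*(16*exp(3*b) - 5*exp(2*b) + 16*exp(b) - 2)*(-2*exp(4*b) + exp(3*b) - 6*exp(2*b) + 2*exp(b) + 3)*exp(b) + (-2*exp(4*b) + exp(3*b) - 6*exp(2*b) + 2*exp(b) + 3)^2)*exp(b)/(-2*exp(4*b) + exp(3*b) - 6*exp(2*b) + 2*exp(b) + 3)^3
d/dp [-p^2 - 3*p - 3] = -2*p - 3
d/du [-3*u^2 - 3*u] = -6*u - 3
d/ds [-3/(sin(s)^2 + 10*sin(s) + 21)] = 6*(sin(s) + 5)*cos(s)/(sin(s)^2 + 10*sin(s) + 21)^2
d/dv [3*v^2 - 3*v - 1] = 6*v - 3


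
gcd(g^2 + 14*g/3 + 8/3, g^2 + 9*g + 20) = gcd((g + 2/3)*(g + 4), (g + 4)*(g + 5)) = g + 4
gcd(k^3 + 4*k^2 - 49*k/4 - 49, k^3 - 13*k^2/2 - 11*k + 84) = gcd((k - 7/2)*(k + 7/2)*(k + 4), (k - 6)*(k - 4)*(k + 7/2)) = k + 7/2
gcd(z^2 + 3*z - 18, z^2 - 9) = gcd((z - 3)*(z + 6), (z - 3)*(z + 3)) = z - 3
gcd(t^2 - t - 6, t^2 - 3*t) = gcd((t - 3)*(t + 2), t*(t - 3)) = t - 3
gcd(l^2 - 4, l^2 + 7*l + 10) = l + 2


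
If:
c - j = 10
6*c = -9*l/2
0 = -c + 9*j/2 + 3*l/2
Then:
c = 30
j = 20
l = -40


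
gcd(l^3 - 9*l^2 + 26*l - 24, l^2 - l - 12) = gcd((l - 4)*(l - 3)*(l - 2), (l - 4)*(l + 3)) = l - 4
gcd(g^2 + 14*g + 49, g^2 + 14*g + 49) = g^2 + 14*g + 49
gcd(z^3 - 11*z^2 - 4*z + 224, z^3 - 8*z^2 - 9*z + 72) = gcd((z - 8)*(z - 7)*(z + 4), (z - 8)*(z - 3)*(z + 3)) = z - 8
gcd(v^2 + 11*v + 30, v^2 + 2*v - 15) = v + 5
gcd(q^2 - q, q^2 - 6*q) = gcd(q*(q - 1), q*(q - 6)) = q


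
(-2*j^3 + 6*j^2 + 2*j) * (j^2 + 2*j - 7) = -2*j^5 + 2*j^4 + 28*j^3 - 38*j^2 - 14*j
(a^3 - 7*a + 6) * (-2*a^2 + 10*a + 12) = -2*a^5 + 10*a^4 + 26*a^3 - 82*a^2 - 24*a + 72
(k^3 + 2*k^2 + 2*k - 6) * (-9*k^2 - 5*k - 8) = -9*k^5 - 23*k^4 - 36*k^3 + 28*k^2 + 14*k + 48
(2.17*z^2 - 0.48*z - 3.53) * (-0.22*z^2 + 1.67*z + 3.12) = -0.4774*z^4 + 3.7295*z^3 + 6.7454*z^2 - 7.3927*z - 11.0136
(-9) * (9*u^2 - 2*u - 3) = -81*u^2 + 18*u + 27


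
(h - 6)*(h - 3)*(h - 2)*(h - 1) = h^4 - 12*h^3 + 47*h^2 - 72*h + 36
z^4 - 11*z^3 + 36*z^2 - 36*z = z*(z - 6)*(z - 3)*(z - 2)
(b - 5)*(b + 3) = b^2 - 2*b - 15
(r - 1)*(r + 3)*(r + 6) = r^3 + 8*r^2 + 9*r - 18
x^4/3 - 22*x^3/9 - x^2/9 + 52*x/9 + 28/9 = (x/3 + 1/3)*(x - 7)*(x - 2)*(x + 2/3)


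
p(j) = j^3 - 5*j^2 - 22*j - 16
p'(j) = 3*j^2 - 10*j - 22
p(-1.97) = 0.29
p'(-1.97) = 9.34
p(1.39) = -53.55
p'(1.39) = -30.10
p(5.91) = -114.24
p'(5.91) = 23.68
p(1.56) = -58.69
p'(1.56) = -30.30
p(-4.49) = -108.54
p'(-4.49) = 83.38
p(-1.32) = 2.03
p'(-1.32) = -3.57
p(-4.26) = -90.33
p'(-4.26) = 75.04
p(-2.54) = -8.77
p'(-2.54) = 22.75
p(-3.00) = -22.00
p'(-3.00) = 35.00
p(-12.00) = -2200.00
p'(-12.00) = 530.00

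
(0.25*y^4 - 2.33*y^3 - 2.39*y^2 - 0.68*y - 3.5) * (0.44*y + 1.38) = 0.11*y^5 - 0.6802*y^4 - 4.267*y^3 - 3.5974*y^2 - 2.4784*y - 4.83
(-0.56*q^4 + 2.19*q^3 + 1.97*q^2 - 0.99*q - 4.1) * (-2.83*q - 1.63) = 1.5848*q^5 - 5.2849*q^4 - 9.1448*q^3 - 0.4094*q^2 + 13.2167*q + 6.683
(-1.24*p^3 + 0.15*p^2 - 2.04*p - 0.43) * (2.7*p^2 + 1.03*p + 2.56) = -3.348*p^5 - 0.8722*p^4 - 8.5279*p^3 - 2.8782*p^2 - 5.6653*p - 1.1008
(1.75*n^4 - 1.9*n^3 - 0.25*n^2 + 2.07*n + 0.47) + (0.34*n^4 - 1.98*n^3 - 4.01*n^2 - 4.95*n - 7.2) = 2.09*n^4 - 3.88*n^3 - 4.26*n^2 - 2.88*n - 6.73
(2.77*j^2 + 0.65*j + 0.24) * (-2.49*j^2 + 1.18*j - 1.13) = -6.8973*j^4 + 1.6501*j^3 - 2.9607*j^2 - 0.4513*j - 0.2712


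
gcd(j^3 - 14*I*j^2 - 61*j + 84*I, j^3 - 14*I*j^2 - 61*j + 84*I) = j^3 - 14*I*j^2 - 61*j + 84*I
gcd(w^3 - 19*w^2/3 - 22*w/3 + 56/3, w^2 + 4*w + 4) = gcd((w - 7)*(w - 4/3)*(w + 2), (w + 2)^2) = w + 2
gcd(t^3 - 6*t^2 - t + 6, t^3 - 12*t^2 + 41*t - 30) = t^2 - 7*t + 6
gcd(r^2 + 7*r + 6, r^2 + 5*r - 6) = r + 6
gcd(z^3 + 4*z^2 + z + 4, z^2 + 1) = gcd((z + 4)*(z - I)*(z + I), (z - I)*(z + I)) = z^2 + 1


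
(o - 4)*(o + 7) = o^2 + 3*o - 28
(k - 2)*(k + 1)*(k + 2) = k^3 + k^2 - 4*k - 4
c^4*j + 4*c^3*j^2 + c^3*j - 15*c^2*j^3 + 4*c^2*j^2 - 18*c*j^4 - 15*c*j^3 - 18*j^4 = (c - 3*j)*(c + j)*(c + 6*j)*(c*j + j)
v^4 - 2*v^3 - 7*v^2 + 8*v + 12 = (v - 3)*(v - 2)*(v + 1)*(v + 2)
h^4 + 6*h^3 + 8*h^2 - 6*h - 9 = (h - 1)*(h + 1)*(h + 3)^2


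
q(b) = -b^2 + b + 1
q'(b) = 1 - 2*b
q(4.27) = -12.96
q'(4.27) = -7.54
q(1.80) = -0.44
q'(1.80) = -2.60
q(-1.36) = -2.21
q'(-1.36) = 3.72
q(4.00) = -11.00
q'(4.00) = -7.00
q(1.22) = 0.73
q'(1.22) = -1.44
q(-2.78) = -9.51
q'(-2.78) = 6.56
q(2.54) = -2.91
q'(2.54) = -4.08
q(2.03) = -1.09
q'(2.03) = -3.06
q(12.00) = -131.00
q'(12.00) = -23.00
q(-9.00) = -89.00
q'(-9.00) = 19.00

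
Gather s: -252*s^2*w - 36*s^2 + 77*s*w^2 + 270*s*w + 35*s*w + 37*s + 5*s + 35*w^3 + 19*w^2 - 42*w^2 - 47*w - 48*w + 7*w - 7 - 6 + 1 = s^2*(-252*w - 36) + s*(77*w^2 + 305*w + 42) + 35*w^3 - 23*w^2 - 88*w - 12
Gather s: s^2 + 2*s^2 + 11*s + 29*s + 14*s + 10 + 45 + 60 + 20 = 3*s^2 + 54*s + 135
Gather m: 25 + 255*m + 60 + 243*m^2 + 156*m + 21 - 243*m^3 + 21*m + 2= -243*m^3 + 243*m^2 + 432*m + 108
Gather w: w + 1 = w + 1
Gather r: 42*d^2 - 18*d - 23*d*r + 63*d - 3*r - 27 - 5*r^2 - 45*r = 42*d^2 + 45*d - 5*r^2 + r*(-23*d - 48) - 27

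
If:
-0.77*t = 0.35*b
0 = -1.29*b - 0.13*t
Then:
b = 0.00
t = 0.00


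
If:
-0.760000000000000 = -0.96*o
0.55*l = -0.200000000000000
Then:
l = -0.36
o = 0.79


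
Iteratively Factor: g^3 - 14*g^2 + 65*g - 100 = (g - 5)*(g^2 - 9*g + 20) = (g - 5)^2*(g - 4)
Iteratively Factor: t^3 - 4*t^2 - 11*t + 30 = (t - 2)*(t^2 - 2*t - 15) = (t - 2)*(t + 3)*(t - 5)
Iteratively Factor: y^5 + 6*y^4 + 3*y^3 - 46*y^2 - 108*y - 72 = (y + 2)*(y^4 + 4*y^3 - 5*y^2 - 36*y - 36) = (y + 2)^2*(y^3 + 2*y^2 - 9*y - 18) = (y + 2)^3*(y^2 - 9) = (y - 3)*(y + 2)^3*(y + 3)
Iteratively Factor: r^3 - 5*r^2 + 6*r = (r - 3)*(r^2 - 2*r) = r*(r - 3)*(r - 2)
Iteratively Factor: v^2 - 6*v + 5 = (v - 1)*(v - 5)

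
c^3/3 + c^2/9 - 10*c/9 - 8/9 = (c/3 + 1/3)*(c - 2)*(c + 4/3)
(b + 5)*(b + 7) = b^2 + 12*b + 35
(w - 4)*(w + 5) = w^2 + w - 20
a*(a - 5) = a^2 - 5*a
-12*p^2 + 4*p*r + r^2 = (-2*p + r)*(6*p + r)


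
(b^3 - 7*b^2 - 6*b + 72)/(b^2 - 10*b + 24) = b + 3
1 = 1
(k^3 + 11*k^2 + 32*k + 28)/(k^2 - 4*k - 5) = (k^3 + 11*k^2 + 32*k + 28)/(k^2 - 4*k - 5)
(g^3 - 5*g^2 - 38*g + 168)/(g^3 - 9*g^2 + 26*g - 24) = (g^2 - g - 42)/(g^2 - 5*g + 6)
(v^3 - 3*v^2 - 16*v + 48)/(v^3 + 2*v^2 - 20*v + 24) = (v^3 - 3*v^2 - 16*v + 48)/(v^3 + 2*v^2 - 20*v + 24)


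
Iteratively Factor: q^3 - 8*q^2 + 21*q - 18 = (q - 3)*(q^2 - 5*q + 6) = (q - 3)*(q - 2)*(q - 3)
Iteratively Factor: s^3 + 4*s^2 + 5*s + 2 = (s + 1)*(s^2 + 3*s + 2) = (s + 1)^2*(s + 2)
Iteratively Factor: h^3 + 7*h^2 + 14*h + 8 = (h + 4)*(h^2 + 3*h + 2) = (h + 2)*(h + 4)*(h + 1)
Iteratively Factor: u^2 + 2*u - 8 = (u + 4)*(u - 2)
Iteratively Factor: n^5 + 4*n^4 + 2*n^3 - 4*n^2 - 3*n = (n + 1)*(n^4 + 3*n^3 - n^2 - 3*n) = (n + 1)^2*(n^3 + 2*n^2 - 3*n) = (n + 1)^2*(n + 3)*(n^2 - n) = n*(n + 1)^2*(n + 3)*(n - 1)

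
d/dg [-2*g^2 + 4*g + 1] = 4 - 4*g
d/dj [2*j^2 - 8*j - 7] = 4*j - 8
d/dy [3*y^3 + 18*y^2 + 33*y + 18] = 9*y^2 + 36*y + 33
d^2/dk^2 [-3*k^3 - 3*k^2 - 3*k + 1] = -18*k - 6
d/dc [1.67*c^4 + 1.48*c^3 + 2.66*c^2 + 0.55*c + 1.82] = 6.68*c^3 + 4.44*c^2 + 5.32*c + 0.55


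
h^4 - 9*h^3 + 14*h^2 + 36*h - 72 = (h - 6)*(h - 3)*(h - 2)*(h + 2)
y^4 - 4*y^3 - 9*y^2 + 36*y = y*(y - 4)*(y - 3)*(y + 3)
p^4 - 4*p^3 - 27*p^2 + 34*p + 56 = (p - 7)*(p - 2)*(p + 1)*(p + 4)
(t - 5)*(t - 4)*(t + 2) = t^3 - 7*t^2 + 2*t + 40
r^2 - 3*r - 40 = (r - 8)*(r + 5)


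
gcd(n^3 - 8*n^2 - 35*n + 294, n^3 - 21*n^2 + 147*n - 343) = n^2 - 14*n + 49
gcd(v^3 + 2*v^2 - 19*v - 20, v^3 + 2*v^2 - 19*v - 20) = v^3 + 2*v^2 - 19*v - 20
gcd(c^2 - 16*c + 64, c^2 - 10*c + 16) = c - 8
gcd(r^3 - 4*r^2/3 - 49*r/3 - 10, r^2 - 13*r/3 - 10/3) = r^2 - 13*r/3 - 10/3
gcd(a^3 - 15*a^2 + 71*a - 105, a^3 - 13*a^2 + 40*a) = a - 5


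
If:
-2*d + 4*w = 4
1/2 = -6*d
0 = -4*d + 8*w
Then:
No Solution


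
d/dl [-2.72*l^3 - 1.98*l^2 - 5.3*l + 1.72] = -8.16*l^2 - 3.96*l - 5.3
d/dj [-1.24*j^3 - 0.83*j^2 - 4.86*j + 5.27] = -3.72*j^2 - 1.66*j - 4.86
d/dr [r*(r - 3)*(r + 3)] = 3*r^2 - 9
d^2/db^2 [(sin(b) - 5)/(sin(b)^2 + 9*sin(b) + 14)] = (-sin(b)^5 + 29*sin(b)^4 + 221*sin(b)^3 + 221*sin(b)^2 - 1180*sin(b) - 922)/(sin(b)^2 + 9*sin(b) + 14)^3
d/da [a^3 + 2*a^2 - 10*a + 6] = 3*a^2 + 4*a - 10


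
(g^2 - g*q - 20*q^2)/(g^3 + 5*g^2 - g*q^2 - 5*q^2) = (g^2 - g*q - 20*q^2)/(g^3 + 5*g^2 - g*q^2 - 5*q^2)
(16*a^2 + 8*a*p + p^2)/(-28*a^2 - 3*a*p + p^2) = (4*a + p)/(-7*a + p)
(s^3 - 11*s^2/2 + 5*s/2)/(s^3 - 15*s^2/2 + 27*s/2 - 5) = s/(s - 2)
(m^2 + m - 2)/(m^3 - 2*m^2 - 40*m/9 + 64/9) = 9*(m - 1)/(9*m^2 - 36*m + 32)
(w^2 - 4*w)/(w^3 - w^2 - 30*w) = (4 - w)/(-w^2 + w + 30)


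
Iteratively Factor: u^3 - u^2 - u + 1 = (u + 1)*(u^2 - 2*u + 1) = (u - 1)*(u + 1)*(u - 1)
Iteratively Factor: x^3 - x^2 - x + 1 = (x + 1)*(x^2 - 2*x + 1) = (x - 1)*(x + 1)*(x - 1)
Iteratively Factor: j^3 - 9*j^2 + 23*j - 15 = (j - 5)*(j^2 - 4*j + 3) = (j - 5)*(j - 3)*(j - 1)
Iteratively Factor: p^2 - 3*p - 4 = (p - 4)*(p + 1)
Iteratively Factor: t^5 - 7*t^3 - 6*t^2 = (t + 1)*(t^4 - t^3 - 6*t^2) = t*(t + 1)*(t^3 - t^2 - 6*t) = t*(t + 1)*(t + 2)*(t^2 - 3*t) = t^2*(t + 1)*(t + 2)*(t - 3)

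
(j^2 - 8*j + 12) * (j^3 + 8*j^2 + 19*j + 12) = j^5 - 33*j^3 - 44*j^2 + 132*j + 144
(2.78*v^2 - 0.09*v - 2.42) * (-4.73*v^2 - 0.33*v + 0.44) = -13.1494*v^4 - 0.4917*v^3 + 12.6995*v^2 + 0.759*v - 1.0648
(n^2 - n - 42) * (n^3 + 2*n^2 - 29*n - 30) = n^5 + n^4 - 73*n^3 - 85*n^2 + 1248*n + 1260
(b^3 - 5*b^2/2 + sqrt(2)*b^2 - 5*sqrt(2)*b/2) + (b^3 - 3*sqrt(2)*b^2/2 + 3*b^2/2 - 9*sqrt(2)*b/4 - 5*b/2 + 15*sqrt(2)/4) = 2*b^3 - b^2 - sqrt(2)*b^2/2 - 19*sqrt(2)*b/4 - 5*b/2 + 15*sqrt(2)/4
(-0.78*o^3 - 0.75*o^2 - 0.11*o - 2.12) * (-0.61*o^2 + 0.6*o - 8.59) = 0.4758*o^5 - 0.0105*o^4 + 6.3173*o^3 + 7.6697*o^2 - 0.3271*o + 18.2108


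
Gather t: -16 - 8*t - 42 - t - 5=-9*t - 63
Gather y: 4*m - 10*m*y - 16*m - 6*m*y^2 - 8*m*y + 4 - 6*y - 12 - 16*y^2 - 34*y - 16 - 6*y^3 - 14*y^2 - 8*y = -12*m - 6*y^3 + y^2*(-6*m - 30) + y*(-18*m - 48) - 24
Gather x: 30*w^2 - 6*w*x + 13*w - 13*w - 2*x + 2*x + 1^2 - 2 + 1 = 30*w^2 - 6*w*x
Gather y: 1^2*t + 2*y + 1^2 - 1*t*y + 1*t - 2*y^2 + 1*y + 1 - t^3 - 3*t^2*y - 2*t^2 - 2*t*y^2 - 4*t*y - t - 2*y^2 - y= -t^3 - 2*t^2 + t + y^2*(-2*t - 4) + y*(-3*t^2 - 5*t + 2) + 2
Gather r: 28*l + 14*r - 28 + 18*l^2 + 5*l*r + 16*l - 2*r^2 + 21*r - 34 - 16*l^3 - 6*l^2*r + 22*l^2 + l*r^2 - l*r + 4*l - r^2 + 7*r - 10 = -16*l^3 + 40*l^2 + 48*l + r^2*(l - 3) + r*(-6*l^2 + 4*l + 42) - 72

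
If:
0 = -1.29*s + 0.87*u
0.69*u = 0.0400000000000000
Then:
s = 0.04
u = 0.06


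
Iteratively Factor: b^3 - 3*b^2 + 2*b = (b - 2)*(b^2 - b) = b*(b - 2)*(b - 1)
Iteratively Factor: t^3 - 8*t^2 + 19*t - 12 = (t - 3)*(t^2 - 5*t + 4) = (t - 3)*(t - 1)*(t - 4)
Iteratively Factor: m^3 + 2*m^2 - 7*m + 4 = (m + 4)*(m^2 - 2*m + 1) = (m - 1)*(m + 4)*(m - 1)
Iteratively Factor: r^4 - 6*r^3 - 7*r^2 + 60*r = (r - 5)*(r^3 - r^2 - 12*r) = (r - 5)*(r - 4)*(r^2 + 3*r) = r*(r - 5)*(r - 4)*(r + 3)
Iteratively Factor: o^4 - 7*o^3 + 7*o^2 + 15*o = (o + 1)*(o^3 - 8*o^2 + 15*o) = o*(o + 1)*(o^2 - 8*o + 15) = o*(o - 3)*(o + 1)*(o - 5)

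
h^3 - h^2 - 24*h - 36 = (h - 6)*(h + 2)*(h + 3)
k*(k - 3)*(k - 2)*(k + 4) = k^4 - k^3 - 14*k^2 + 24*k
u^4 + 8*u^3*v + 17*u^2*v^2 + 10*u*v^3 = u*(u + v)*(u + 2*v)*(u + 5*v)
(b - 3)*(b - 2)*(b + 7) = b^3 + 2*b^2 - 29*b + 42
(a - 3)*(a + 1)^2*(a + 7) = a^4 + 6*a^3 - 12*a^2 - 38*a - 21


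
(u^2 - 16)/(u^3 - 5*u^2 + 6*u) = (u^2 - 16)/(u*(u^2 - 5*u + 6))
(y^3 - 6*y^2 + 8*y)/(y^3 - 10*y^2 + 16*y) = (y - 4)/(y - 8)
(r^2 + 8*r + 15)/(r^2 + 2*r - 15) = (r + 3)/(r - 3)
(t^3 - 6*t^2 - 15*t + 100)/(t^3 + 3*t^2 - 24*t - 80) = (t - 5)/(t + 4)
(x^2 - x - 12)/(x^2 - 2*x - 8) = (x + 3)/(x + 2)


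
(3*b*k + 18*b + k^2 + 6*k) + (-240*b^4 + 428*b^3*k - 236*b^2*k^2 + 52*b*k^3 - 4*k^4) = -240*b^4 + 428*b^3*k - 236*b^2*k^2 + 52*b*k^3 + 3*b*k + 18*b - 4*k^4 + k^2 + 6*k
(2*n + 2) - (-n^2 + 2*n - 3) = n^2 + 5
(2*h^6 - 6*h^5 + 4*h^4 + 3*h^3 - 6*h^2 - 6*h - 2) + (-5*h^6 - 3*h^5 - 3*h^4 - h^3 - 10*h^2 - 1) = -3*h^6 - 9*h^5 + h^4 + 2*h^3 - 16*h^2 - 6*h - 3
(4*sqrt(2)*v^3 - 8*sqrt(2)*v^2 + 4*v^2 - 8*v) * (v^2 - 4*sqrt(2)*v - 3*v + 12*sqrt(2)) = 4*sqrt(2)*v^5 - 20*sqrt(2)*v^4 - 28*v^4 + 8*sqrt(2)*v^3 + 140*v^3 - 168*v^2 + 80*sqrt(2)*v^2 - 96*sqrt(2)*v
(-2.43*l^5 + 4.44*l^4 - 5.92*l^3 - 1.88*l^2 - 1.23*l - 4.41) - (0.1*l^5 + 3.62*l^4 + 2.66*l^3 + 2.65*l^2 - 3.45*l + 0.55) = -2.53*l^5 + 0.82*l^4 - 8.58*l^3 - 4.53*l^2 + 2.22*l - 4.96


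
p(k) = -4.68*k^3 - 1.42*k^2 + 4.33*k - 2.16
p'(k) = -14.04*k^2 - 2.84*k + 4.33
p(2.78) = -101.65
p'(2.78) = -112.07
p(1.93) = -32.74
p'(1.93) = -53.45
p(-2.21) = 31.85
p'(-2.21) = -57.97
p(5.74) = -909.17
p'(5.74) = -474.56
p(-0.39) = -3.79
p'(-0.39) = 3.30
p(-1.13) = -2.11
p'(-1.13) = -10.39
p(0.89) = -2.73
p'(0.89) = -9.32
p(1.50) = -14.66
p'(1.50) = -31.52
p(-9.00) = 3255.57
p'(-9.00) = -1107.35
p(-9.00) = 3255.57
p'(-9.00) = -1107.35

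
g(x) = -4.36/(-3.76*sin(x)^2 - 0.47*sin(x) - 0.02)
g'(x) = -4.36*(7.52*sin(x)*cos(x) + 0.47*cos(x))/(-3.76*sin(x)^2 - 0.47*sin(x) - 0.02)^2 = -(32.7872*sin(x) + 2.0492)*cos(x)/(3.76*sin(x)^2 + 0.47*sin(x) + 0.02)^2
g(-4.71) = 1.03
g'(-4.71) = 0.00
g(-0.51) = 6.35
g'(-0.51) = 25.84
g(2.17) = 1.47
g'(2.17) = 1.86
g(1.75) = 1.06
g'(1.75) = 0.36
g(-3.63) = 4.08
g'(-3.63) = 13.49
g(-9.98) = 3.32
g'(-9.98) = 9.54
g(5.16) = 1.64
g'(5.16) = 1.69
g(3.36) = 46.05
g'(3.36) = -550.42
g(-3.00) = 152.70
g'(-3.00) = -3130.05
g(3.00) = 27.05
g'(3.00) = 254.33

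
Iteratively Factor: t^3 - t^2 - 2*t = (t - 2)*(t^2 + t) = (t - 2)*(t + 1)*(t)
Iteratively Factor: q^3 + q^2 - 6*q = (q)*(q^2 + q - 6) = q*(q + 3)*(q - 2)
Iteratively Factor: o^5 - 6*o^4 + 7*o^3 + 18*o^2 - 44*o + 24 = (o - 3)*(o^4 - 3*o^3 - 2*o^2 + 12*o - 8) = (o - 3)*(o - 2)*(o^3 - o^2 - 4*o + 4) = (o - 3)*(o - 2)*(o - 1)*(o^2 - 4) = (o - 3)*(o - 2)*(o - 1)*(o + 2)*(o - 2)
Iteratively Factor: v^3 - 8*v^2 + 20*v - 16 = (v - 2)*(v^2 - 6*v + 8) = (v - 4)*(v - 2)*(v - 2)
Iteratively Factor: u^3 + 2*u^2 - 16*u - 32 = (u + 4)*(u^2 - 2*u - 8) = (u + 2)*(u + 4)*(u - 4)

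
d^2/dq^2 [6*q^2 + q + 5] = 12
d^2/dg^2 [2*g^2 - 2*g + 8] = 4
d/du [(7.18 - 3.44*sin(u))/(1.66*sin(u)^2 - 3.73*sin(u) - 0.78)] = (5.7104*sin(u)^2 - 23.8376*sin(u) + 29.4646)*cos(u)/(2.7556*sin(u)^4 - 12.3836*sin(u)^3 + 11.3233*sin(u)^2 + 5.8188*sin(u) + 0.6084)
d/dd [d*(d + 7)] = 2*d + 7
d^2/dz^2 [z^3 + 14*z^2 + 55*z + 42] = 6*z + 28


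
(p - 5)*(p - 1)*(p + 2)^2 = p^4 - 2*p^3 - 15*p^2 - 4*p + 20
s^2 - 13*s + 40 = (s - 8)*(s - 5)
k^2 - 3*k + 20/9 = (k - 5/3)*(k - 4/3)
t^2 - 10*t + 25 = (t - 5)^2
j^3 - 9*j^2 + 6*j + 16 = (j - 8)*(j - 2)*(j + 1)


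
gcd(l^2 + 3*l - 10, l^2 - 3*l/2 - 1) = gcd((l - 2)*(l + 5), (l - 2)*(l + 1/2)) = l - 2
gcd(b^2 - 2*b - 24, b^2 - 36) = b - 6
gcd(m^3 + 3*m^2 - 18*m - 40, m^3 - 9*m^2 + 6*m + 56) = m^2 - 2*m - 8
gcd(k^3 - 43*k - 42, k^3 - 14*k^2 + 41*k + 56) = k^2 - 6*k - 7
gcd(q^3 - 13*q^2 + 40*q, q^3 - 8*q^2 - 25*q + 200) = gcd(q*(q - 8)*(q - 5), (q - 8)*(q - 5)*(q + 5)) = q^2 - 13*q + 40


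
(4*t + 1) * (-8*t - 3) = -32*t^2 - 20*t - 3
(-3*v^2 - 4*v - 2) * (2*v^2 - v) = -6*v^4 - 5*v^3 + 2*v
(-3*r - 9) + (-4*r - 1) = -7*r - 10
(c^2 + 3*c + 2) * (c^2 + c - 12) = c^4 + 4*c^3 - 7*c^2 - 34*c - 24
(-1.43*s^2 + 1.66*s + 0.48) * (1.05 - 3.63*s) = 5.1909*s^3 - 7.5273*s^2 + 0.000599999999999934*s + 0.504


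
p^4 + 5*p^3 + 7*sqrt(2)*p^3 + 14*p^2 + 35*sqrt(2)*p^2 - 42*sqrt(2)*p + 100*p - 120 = (p - 1)*(p + 6)*(p + 2*sqrt(2))*(p + 5*sqrt(2))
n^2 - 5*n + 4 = (n - 4)*(n - 1)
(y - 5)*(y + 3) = y^2 - 2*y - 15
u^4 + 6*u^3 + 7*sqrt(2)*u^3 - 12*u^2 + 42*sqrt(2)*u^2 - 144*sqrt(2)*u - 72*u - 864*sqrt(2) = (u + 6)*(u - 3*sqrt(2))*(u + 4*sqrt(2))*(u + 6*sqrt(2))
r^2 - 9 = (r - 3)*(r + 3)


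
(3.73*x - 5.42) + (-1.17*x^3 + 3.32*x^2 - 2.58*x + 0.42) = -1.17*x^3 + 3.32*x^2 + 1.15*x - 5.0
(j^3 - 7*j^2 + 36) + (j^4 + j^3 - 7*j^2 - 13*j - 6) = j^4 + 2*j^3 - 14*j^2 - 13*j + 30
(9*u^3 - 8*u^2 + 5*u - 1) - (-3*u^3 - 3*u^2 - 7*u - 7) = 12*u^3 - 5*u^2 + 12*u + 6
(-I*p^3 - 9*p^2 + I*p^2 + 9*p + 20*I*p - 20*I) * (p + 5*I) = -I*p^4 - 4*p^3 + I*p^3 + 4*p^2 - 25*I*p^2 - 100*p + 25*I*p + 100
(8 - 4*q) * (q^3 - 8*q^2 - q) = -4*q^4 + 40*q^3 - 60*q^2 - 8*q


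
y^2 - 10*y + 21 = (y - 7)*(y - 3)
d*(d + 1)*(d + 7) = d^3 + 8*d^2 + 7*d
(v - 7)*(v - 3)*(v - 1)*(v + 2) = v^4 - 9*v^3 + 9*v^2 + 41*v - 42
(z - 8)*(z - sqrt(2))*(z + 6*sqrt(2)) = z^3 - 8*z^2 + 5*sqrt(2)*z^2 - 40*sqrt(2)*z - 12*z + 96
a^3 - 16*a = a*(a - 4)*(a + 4)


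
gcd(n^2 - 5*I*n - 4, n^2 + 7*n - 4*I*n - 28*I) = n - 4*I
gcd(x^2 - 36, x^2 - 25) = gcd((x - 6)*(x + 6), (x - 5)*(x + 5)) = 1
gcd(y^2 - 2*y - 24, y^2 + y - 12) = y + 4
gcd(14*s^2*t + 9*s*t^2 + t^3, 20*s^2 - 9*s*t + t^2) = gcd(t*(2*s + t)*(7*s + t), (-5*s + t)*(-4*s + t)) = 1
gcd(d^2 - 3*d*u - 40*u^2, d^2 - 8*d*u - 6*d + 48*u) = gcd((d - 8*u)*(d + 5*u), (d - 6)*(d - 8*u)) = -d + 8*u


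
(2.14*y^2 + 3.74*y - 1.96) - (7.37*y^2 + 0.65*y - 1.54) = -5.23*y^2 + 3.09*y - 0.42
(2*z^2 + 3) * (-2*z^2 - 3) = -4*z^4 - 12*z^2 - 9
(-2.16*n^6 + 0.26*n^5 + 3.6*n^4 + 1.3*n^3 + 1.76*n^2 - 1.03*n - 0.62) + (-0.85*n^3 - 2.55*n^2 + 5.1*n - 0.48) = -2.16*n^6 + 0.26*n^5 + 3.6*n^4 + 0.45*n^3 - 0.79*n^2 + 4.07*n - 1.1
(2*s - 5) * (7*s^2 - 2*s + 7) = 14*s^3 - 39*s^2 + 24*s - 35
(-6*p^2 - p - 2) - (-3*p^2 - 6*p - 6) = -3*p^2 + 5*p + 4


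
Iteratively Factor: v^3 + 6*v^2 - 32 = (v + 4)*(v^2 + 2*v - 8) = (v - 2)*(v + 4)*(v + 4)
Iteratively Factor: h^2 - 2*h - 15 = (h + 3)*(h - 5)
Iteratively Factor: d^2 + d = (d)*(d + 1)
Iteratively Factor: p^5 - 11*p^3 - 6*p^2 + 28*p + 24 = (p + 1)*(p^4 - p^3 - 10*p^2 + 4*p + 24) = (p + 1)*(p + 2)*(p^3 - 3*p^2 - 4*p + 12) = (p + 1)*(p + 2)^2*(p^2 - 5*p + 6) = (p - 3)*(p + 1)*(p + 2)^2*(p - 2)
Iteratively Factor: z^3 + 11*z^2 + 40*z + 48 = (z + 4)*(z^2 + 7*z + 12) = (z + 3)*(z + 4)*(z + 4)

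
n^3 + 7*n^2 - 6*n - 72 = (n - 3)*(n + 4)*(n + 6)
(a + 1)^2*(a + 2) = a^3 + 4*a^2 + 5*a + 2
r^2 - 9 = (r - 3)*(r + 3)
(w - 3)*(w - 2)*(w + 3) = w^3 - 2*w^2 - 9*w + 18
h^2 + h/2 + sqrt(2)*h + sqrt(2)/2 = (h + 1/2)*(h + sqrt(2))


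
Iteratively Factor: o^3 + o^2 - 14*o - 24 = (o + 2)*(o^2 - o - 12) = (o - 4)*(o + 2)*(o + 3)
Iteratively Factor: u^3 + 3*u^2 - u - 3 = (u + 3)*(u^2 - 1) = (u - 1)*(u + 3)*(u + 1)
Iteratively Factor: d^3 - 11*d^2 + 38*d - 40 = (d - 5)*(d^2 - 6*d + 8) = (d - 5)*(d - 2)*(d - 4)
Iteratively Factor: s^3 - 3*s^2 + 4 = (s + 1)*(s^2 - 4*s + 4) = (s - 2)*(s + 1)*(s - 2)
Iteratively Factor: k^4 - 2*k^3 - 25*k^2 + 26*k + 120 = (k - 5)*(k^3 + 3*k^2 - 10*k - 24) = (k - 5)*(k - 3)*(k^2 + 6*k + 8) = (k - 5)*(k - 3)*(k + 4)*(k + 2)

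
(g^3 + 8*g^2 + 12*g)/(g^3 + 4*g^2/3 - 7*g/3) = 3*(g^2 + 8*g + 12)/(3*g^2 + 4*g - 7)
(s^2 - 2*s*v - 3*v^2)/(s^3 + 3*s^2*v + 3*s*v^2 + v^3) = (s - 3*v)/(s^2 + 2*s*v + v^2)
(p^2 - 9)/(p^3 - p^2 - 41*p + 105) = (p + 3)/(p^2 + 2*p - 35)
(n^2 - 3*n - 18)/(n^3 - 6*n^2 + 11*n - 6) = (n^2 - 3*n - 18)/(n^3 - 6*n^2 + 11*n - 6)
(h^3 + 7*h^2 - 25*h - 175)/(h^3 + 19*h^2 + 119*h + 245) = (h - 5)/(h + 7)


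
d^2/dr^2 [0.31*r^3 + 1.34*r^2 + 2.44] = 1.86*r + 2.68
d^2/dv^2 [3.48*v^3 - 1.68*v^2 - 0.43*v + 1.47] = 20.88*v - 3.36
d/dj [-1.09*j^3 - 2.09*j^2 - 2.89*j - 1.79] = -3.27*j^2 - 4.18*j - 2.89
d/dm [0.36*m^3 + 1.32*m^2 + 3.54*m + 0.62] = 1.08*m^2 + 2.64*m + 3.54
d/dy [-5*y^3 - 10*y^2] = 5*y*(-3*y - 4)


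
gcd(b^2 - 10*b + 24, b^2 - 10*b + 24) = b^2 - 10*b + 24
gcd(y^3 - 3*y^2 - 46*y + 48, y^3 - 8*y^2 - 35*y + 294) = y + 6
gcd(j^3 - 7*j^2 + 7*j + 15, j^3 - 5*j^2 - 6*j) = j + 1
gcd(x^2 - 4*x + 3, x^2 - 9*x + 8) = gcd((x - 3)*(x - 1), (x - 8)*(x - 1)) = x - 1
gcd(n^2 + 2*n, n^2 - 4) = n + 2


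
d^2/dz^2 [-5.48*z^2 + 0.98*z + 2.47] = -10.9600000000000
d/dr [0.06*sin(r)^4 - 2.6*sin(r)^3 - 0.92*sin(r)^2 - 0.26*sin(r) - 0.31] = (0.24*sin(r)^3 - 7.8*sin(r)^2 - 1.84*sin(r) - 0.26)*cos(r)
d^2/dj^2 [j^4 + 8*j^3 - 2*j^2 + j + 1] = 12*j^2 + 48*j - 4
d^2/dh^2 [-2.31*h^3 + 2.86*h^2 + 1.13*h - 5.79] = 5.72 - 13.86*h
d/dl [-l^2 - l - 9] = -2*l - 1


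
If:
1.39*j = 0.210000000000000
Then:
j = 0.15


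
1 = 1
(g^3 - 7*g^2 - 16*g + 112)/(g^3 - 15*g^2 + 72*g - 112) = (g + 4)/(g - 4)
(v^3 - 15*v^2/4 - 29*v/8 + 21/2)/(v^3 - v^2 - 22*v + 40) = (v^2 + v/4 - 21/8)/(v^2 + 3*v - 10)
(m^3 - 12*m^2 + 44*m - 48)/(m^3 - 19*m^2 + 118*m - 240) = (m^2 - 6*m + 8)/(m^2 - 13*m + 40)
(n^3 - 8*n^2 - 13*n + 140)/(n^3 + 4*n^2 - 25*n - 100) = (n - 7)/(n + 5)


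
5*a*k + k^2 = k*(5*a + k)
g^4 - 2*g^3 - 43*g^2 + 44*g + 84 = (g - 7)*(g - 2)*(g + 1)*(g + 6)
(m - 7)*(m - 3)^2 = m^3 - 13*m^2 + 51*m - 63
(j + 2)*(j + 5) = j^2 + 7*j + 10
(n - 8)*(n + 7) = n^2 - n - 56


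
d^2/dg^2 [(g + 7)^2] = 2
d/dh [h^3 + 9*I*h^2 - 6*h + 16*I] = 3*h^2 + 18*I*h - 6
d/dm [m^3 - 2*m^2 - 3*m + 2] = 3*m^2 - 4*m - 3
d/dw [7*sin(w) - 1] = 7*cos(w)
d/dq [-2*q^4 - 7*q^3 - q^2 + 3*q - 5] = -8*q^3 - 21*q^2 - 2*q + 3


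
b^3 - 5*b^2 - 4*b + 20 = (b - 5)*(b - 2)*(b + 2)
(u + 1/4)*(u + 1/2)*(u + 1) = u^3 + 7*u^2/4 + 7*u/8 + 1/8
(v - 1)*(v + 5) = v^2 + 4*v - 5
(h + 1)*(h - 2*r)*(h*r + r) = h^3*r - 2*h^2*r^2 + 2*h^2*r - 4*h*r^2 + h*r - 2*r^2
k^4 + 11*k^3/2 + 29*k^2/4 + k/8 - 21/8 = (k - 1/2)*(k + 1)*(k + 3/2)*(k + 7/2)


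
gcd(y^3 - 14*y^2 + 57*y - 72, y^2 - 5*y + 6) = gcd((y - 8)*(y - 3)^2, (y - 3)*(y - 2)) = y - 3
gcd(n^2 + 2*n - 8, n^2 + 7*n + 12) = n + 4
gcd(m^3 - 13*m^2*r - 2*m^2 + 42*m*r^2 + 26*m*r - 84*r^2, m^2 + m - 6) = m - 2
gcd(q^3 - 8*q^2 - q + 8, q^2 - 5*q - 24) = q - 8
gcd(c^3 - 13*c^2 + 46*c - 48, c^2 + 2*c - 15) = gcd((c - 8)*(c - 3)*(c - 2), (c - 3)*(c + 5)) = c - 3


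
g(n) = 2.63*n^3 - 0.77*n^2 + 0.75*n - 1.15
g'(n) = 7.89*n^2 - 1.54*n + 0.75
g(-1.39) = -10.74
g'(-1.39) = 18.13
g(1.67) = 10.20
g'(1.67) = 20.18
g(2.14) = 22.70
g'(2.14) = 33.59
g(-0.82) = -3.73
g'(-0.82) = 7.32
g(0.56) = -0.51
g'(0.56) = 2.36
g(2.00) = 18.31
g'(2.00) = 29.23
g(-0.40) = -1.74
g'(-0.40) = 2.63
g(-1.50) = -12.88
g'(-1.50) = 20.81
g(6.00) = 543.71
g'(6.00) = 275.55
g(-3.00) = -81.34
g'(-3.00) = 76.38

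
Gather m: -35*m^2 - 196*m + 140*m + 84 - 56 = -35*m^2 - 56*m + 28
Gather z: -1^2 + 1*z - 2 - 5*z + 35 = 32 - 4*z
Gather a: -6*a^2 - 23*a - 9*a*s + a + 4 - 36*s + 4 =-6*a^2 + a*(-9*s - 22) - 36*s + 8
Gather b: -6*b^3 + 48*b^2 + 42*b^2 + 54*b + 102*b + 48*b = -6*b^3 + 90*b^2 + 204*b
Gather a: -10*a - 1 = -10*a - 1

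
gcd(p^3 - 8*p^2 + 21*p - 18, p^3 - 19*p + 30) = p^2 - 5*p + 6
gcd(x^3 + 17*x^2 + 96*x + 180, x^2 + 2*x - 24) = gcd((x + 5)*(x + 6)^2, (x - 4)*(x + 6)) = x + 6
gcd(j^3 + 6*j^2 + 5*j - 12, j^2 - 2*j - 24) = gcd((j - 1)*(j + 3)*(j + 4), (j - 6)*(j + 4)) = j + 4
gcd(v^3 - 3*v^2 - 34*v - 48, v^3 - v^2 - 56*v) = v - 8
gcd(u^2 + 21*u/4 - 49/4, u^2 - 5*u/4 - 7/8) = u - 7/4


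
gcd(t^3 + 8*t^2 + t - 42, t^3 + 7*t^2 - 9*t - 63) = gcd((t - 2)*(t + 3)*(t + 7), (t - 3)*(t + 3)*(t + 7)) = t^2 + 10*t + 21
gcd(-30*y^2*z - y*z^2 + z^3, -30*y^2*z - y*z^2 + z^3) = 30*y^2*z + y*z^2 - z^3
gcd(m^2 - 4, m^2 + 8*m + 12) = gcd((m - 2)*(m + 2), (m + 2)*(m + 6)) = m + 2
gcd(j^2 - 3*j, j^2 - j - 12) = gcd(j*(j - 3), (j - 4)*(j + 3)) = 1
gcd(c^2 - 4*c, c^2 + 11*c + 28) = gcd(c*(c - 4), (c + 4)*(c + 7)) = 1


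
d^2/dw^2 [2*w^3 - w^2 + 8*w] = 12*w - 2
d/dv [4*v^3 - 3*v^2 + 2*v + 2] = 12*v^2 - 6*v + 2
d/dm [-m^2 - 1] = -2*m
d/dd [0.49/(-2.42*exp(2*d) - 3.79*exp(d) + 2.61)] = (2.3716*exp(d) + 1.8571)*exp(d)/(2.42*exp(2*d) + 3.79*exp(d) - 2.61)^2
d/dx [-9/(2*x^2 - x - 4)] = 9*(4*x - 1)/(-2*x^2 + x + 4)^2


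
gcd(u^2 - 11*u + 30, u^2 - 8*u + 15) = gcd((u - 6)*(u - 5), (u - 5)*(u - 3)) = u - 5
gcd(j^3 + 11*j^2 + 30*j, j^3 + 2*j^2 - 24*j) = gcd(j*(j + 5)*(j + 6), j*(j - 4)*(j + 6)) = j^2 + 6*j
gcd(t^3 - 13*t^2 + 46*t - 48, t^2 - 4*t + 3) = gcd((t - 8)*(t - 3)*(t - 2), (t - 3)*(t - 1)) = t - 3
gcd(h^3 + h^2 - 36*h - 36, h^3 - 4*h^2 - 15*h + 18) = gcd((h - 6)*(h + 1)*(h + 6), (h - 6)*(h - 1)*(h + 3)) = h - 6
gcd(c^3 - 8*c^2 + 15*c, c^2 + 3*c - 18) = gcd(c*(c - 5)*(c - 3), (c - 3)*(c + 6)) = c - 3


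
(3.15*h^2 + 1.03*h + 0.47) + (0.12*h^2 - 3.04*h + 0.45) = 3.27*h^2 - 2.01*h + 0.92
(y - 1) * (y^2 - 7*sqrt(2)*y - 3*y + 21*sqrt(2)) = y^3 - 7*sqrt(2)*y^2 - 4*y^2 + 3*y + 28*sqrt(2)*y - 21*sqrt(2)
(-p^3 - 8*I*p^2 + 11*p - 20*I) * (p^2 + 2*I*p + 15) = -p^5 - 10*I*p^4 + 12*p^3 - 118*I*p^2 + 205*p - 300*I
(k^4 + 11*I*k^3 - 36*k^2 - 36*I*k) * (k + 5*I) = k^5 + 16*I*k^4 - 91*k^3 - 216*I*k^2 + 180*k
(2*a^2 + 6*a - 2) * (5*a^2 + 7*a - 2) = 10*a^4 + 44*a^3 + 28*a^2 - 26*a + 4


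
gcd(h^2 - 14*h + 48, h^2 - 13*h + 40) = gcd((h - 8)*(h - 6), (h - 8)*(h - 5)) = h - 8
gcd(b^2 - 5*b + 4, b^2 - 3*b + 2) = b - 1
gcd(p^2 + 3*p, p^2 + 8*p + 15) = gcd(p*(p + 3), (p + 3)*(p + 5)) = p + 3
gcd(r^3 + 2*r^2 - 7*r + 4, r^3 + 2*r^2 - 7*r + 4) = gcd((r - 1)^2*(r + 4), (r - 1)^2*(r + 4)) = r^3 + 2*r^2 - 7*r + 4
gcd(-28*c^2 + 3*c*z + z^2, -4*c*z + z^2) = -4*c + z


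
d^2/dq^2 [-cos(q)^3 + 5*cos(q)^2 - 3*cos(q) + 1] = 15*cos(q)/4 - 10*cos(2*q) + 9*cos(3*q)/4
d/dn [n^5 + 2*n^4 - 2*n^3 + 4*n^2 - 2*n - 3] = 5*n^4 + 8*n^3 - 6*n^2 + 8*n - 2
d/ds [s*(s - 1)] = 2*s - 1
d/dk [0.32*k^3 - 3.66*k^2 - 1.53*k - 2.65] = 0.96*k^2 - 7.32*k - 1.53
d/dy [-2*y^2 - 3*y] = -4*y - 3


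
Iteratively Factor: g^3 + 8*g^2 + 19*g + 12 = (g + 1)*(g^2 + 7*g + 12) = (g + 1)*(g + 3)*(g + 4)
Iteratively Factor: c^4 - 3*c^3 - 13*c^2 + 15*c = (c - 1)*(c^3 - 2*c^2 - 15*c) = (c - 1)*(c + 3)*(c^2 - 5*c) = c*(c - 1)*(c + 3)*(c - 5)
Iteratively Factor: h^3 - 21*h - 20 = (h + 4)*(h^2 - 4*h - 5) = (h + 1)*(h + 4)*(h - 5)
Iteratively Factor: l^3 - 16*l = (l)*(l^2 - 16) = l*(l - 4)*(l + 4)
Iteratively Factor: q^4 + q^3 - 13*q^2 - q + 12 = (q + 4)*(q^3 - 3*q^2 - q + 3) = (q - 3)*(q + 4)*(q^2 - 1) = (q - 3)*(q - 1)*(q + 4)*(q + 1)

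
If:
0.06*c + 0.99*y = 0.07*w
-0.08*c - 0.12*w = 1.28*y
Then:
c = -16.28125*y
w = 0.1875*y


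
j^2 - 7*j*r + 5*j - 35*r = (j + 5)*(j - 7*r)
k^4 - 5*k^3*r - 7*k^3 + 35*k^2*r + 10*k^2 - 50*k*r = k*(k - 5)*(k - 2)*(k - 5*r)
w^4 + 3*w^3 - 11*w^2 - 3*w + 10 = (w - 2)*(w - 1)*(w + 1)*(w + 5)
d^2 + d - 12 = (d - 3)*(d + 4)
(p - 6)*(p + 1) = p^2 - 5*p - 6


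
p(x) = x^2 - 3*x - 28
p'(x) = 2*x - 3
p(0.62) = -29.48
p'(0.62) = -1.76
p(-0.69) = -25.45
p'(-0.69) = -4.38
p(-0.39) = -26.68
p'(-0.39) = -3.78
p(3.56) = -26.01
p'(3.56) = 4.12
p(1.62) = -30.24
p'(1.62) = 0.24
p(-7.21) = 45.61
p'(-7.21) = -17.42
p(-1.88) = -18.83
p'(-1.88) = -6.76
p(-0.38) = -26.72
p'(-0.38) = -3.76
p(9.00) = 26.00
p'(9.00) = 15.00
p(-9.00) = 80.00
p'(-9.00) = -21.00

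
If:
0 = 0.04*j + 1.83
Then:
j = -45.75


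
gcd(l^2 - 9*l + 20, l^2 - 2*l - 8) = l - 4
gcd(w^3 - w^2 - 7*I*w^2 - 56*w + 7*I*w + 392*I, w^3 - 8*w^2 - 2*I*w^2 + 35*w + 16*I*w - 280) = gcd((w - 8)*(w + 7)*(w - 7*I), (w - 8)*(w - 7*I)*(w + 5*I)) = w^2 + w*(-8 - 7*I) + 56*I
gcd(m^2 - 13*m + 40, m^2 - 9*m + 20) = m - 5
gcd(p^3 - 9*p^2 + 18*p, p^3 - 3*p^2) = p^2 - 3*p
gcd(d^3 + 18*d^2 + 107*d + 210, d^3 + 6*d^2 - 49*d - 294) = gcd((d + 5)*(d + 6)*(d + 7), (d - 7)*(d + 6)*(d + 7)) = d^2 + 13*d + 42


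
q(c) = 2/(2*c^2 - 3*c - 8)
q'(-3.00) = 0.08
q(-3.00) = 0.11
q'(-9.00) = 0.00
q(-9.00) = 0.01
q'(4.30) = -0.11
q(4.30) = 0.12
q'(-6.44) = 0.01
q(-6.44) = 0.02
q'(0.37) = 0.04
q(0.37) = -0.23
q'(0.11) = 0.07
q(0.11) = -0.24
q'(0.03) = 0.09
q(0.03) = -0.25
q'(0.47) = 0.03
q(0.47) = -0.22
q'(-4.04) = 0.03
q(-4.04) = 0.05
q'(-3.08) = 0.07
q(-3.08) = 0.10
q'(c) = 2*(3 - 4*c)/(2*c^2 - 3*c - 8)^2 = 2*(3 - 4*c)/(-2*c^2 + 3*c + 8)^2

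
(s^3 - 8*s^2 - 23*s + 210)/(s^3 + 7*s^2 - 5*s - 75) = (s^2 - 13*s + 42)/(s^2 + 2*s - 15)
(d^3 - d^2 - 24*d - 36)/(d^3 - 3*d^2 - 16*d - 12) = (d + 3)/(d + 1)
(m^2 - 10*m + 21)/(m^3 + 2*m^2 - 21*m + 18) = (m - 7)/(m^2 + 5*m - 6)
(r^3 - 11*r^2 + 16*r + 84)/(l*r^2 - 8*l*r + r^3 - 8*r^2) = (r^3 - 11*r^2 + 16*r + 84)/(r*(l*r - 8*l + r^2 - 8*r))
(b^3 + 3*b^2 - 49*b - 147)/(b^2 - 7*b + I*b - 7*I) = (b^2 + 10*b + 21)/(b + I)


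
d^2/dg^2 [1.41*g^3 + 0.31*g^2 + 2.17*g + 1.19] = 8.46*g + 0.62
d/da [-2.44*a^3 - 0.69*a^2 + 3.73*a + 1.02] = -7.32*a^2 - 1.38*a + 3.73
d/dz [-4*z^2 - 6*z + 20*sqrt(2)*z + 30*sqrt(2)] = -8*z - 6 + 20*sqrt(2)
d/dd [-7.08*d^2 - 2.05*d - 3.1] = -14.16*d - 2.05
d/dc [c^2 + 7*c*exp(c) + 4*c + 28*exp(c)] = 7*c*exp(c) + 2*c + 35*exp(c) + 4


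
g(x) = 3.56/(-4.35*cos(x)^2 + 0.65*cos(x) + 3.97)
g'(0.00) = 0.00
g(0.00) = 13.19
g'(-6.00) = -22.49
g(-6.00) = 6.10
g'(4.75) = -0.07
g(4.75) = 0.89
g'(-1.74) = -0.53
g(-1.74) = 0.95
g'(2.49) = 33.06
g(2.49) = 5.06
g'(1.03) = -1.18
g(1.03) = 1.13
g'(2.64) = 4559.75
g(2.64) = 63.86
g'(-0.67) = 4.18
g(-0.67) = 1.97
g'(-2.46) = -23.44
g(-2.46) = 4.23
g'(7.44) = -0.75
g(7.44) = 1.01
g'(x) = 3.56*(-8.7*sin(x)*cos(x) + 0.65*sin(x))/(-4.35*cos(x)^2 + 0.65*cos(x) + 3.97)^2 = (2.314 - 30.972*cos(x))*sin(x)/(-4.35*cos(x)^2 + 0.65*cos(x) + 3.97)^2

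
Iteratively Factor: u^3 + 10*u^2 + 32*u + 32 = (u + 2)*(u^2 + 8*u + 16) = (u + 2)*(u + 4)*(u + 4)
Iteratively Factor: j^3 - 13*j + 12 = (j - 1)*(j^2 + j - 12) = (j - 3)*(j - 1)*(j + 4)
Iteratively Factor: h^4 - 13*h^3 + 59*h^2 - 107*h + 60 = (h - 4)*(h^3 - 9*h^2 + 23*h - 15) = (h - 4)*(h - 1)*(h^2 - 8*h + 15) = (h - 4)*(h - 3)*(h - 1)*(h - 5)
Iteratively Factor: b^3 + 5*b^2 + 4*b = (b + 1)*(b^2 + 4*b) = (b + 1)*(b + 4)*(b)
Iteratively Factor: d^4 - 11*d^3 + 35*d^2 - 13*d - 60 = (d - 5)*(d^3 - 6*d^2 + 5*d + 12) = (d - 5)*(d - 3)*(d^2 - 3*d - 4) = (d - 5)*(d - 4)*(d - 3)*(d + 1)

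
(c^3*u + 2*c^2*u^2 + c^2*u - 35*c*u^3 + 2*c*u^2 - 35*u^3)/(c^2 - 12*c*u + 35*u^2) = u*(-c^2 - 7*c*u - c - 7*u)/(-c + 7*u)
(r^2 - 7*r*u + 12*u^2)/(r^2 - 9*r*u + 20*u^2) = (r - 3*u)/(r - 5*u)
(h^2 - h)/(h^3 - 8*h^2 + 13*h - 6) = h/(h^2 - 7*h + 6)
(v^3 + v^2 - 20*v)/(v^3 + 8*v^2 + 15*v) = (v - 4)/(v + 3)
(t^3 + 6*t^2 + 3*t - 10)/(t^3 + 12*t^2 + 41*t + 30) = (t^2 + t - 2)/(t^2 + 7*t + 6)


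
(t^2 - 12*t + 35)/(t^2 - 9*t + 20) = (t - 7)/(t - 4)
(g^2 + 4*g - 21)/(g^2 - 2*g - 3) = (g + 7)/(g + 1)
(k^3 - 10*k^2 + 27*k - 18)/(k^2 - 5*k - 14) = (-k^3 + 10*k^2 - 27*k + 18)/(-k^2 + 5*k + 14)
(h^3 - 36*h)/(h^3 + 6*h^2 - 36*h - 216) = h/(h + 6)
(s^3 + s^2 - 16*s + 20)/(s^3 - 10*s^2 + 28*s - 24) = (s + 5)/(s - 6)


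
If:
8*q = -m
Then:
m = -8*q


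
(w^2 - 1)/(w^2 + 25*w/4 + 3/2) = 4*(w^2 - 1)/(4*w^2 + 25*w + 6)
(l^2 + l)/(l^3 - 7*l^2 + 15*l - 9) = l*(l + 1)/(l^3 - 7*l^2 + 15*l - 9)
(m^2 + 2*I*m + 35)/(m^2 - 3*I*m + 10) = (m + 7*I)/(m + 2*I)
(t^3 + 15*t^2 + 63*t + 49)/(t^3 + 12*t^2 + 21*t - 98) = (t + 1)/(t - 2)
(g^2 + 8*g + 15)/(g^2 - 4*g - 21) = (g + 5)/(g - 7)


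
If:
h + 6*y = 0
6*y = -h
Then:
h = -6*y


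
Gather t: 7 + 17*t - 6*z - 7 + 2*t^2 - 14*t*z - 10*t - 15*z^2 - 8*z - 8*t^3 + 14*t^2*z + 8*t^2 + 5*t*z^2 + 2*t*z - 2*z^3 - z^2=-8*t^3 + t^2*(14*z + 10) + t*(5*z^2 - 12*z + 7) - 2*z^3 - 16*z^2 - 14*z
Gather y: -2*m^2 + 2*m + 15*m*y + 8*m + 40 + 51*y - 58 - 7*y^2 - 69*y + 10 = -2*m^2 + 10*m - 7*y^2 + y*(15*m - 18) - 8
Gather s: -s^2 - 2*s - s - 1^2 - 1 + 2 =-s^2 - 3*s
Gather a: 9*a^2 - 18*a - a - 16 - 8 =9*a^2 - 19*a - 24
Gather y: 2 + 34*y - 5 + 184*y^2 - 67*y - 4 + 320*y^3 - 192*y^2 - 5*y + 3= 320*y^3 - 8*y^2 - 38*y - 4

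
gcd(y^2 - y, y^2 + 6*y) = y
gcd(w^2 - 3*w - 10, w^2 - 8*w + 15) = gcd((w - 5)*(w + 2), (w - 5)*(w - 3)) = w - 5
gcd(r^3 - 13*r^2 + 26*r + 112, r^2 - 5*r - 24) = r - 8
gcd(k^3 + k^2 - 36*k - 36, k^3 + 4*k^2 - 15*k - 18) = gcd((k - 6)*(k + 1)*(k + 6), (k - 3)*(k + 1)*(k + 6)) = k^2 + 7*k + 6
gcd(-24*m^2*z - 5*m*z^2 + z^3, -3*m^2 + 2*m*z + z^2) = 3*m + z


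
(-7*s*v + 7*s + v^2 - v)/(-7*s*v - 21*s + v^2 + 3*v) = (v - 1)/(v + 3)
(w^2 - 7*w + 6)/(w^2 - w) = (w - 6)/w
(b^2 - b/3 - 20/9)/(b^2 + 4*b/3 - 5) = (b + 4/3)/(b + 3)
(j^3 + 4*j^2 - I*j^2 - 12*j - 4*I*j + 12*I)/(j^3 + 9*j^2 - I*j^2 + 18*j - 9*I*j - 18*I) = (j - 2)/(j + 3)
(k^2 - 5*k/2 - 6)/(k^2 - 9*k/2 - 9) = (k - 4)/(k - 6)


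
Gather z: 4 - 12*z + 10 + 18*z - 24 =6*z - 10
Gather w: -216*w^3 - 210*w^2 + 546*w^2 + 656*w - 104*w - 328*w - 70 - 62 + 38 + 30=-216*w^3 + 336*w^2 + 224*w - 64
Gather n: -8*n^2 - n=-8*n^2 - n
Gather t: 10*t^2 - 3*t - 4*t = 10*t^2 - 7*t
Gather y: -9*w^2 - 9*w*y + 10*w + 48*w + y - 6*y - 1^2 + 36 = -9*w^2 + 58*w + y*(-9*w - 5) + 35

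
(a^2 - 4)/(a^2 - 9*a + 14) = (a + 2)/(a - 7)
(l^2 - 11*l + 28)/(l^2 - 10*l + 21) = (l - 4)/(l - 3)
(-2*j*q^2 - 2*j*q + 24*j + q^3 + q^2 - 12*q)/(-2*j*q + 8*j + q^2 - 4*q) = (q^2 + q - 12)/(q - 4)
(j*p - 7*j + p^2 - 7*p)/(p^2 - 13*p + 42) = (j + p)/(p - 6)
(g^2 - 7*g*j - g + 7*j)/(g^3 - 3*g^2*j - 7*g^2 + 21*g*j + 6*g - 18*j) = (g - 7*j)/(g^2 - 3*g*j - 6*g + 18*j)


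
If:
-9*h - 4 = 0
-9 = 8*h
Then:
No Solution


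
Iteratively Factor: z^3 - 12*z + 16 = (z - 2)*(z^2 + 2*z - 8) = (z - 2)^2*(z + 4)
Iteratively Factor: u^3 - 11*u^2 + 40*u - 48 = (u - 4)*(u^2 - 7*u + 12) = (u - 4)*(u - 3)*(u - 4)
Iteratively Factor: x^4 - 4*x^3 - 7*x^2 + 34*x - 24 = (x - 4)*(x^3 - 7*x + 6) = (x - 4)*(x - 2)*(x^2 + 2*x - 3) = (x - 4)*(x - 2)*(x - 1)*(x + 3)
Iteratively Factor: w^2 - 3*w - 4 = (w + 1)*(w - 4)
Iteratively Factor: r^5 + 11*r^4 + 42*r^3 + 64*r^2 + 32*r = (r + 1)*(r^4 + 10*r^3 + 32*r^2 + 32*r) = (r + 1)*(r + 2)*(r^3 + 8*r^2 + 16*r) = r*(r + 1)*(r + 2)*(r^2 + 8*r + 16) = r*(r + 1)*(r + 2)*(r + 4)*(r + 4)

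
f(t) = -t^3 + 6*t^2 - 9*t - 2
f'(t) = -3*t^2 + 12*t - 9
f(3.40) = -2.54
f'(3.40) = -2.88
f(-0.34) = 1.79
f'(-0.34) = -13.43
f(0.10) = -2.84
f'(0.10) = -7.83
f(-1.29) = 21.74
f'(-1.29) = -29.47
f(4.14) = -7.38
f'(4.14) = -10.74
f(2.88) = -2.04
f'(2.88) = 0.68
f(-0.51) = 4.28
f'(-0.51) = -15.90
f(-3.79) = 172.73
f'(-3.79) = -97.57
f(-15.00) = 4858.00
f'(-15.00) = -864.00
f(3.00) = -2.00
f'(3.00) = 0.00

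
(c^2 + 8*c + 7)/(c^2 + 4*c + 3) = (c + 7)/(c + 3)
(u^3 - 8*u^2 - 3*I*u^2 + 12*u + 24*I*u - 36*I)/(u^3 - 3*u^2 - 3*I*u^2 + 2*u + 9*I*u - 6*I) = (u - 6)/(u - 1)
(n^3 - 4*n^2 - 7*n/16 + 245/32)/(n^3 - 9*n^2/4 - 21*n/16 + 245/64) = 2*(2*n - 7)/(4*n - 7)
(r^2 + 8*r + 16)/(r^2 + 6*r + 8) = (r + 4)/(r + 2)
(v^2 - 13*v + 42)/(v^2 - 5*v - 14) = (v - 6)/(v + 2)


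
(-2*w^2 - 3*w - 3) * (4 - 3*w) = 6*w^3 + w^2 - 3*w - 12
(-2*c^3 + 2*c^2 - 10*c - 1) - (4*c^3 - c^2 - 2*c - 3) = -6*c^3 + 3*c^2 - 8*c + 2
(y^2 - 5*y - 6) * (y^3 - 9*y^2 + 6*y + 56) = y^5 - 14*y^4 + 45*y^3 + 80*y^2 - 316*y - 336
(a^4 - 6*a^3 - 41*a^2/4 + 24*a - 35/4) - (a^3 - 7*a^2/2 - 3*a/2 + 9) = a^4 - 7*a^3 - 27*a^2/4 + 51*a/2 - 71/4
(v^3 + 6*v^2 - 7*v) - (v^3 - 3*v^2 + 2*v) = 9*v^2 - 9*v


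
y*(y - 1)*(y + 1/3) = y^3 - 2*y^2/3 - y/3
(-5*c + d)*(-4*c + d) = 20*c^2 - 9*c*d + d^2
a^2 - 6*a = a*(a - 6)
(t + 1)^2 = t^2 + 2*t + 1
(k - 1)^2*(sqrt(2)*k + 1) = sqrt(2)*k^3 - 2*sqrt(2)*k^2 + k^2 - 2*k + sqrt(2)*k + 1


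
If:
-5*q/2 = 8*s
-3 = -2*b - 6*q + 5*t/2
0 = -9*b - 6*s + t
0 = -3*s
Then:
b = -6/41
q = 0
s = 0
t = -54/41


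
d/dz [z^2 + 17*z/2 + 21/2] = 2*z + 17/2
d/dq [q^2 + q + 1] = 2*q + 1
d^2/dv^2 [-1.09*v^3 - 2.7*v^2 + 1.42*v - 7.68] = -6.54*v - 5.4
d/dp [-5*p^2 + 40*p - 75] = 40 - 10*p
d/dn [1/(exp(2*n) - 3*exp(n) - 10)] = (3 - 2*exp(n))*exp(n)/(-exp(2*n) + 3*exp(n) + 10)^2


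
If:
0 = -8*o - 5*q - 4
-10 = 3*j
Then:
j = -10/3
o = -5*q/8 - 1/2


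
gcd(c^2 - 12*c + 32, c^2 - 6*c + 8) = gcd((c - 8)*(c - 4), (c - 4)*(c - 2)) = c - 4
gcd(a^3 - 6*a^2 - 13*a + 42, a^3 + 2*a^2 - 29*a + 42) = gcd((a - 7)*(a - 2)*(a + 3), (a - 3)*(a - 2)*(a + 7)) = a - 2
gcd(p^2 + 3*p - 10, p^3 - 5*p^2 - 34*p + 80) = p^2 + 3*p - 10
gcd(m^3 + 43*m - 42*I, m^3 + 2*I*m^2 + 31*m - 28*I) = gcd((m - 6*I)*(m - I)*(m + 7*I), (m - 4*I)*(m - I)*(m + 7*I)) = m^2 + 6*I*m + 7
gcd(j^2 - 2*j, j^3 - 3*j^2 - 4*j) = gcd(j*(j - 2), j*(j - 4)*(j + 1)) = j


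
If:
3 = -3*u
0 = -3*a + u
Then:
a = -1/3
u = -1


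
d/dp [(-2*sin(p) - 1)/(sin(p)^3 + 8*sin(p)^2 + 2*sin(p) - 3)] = (4*sin(p)^3 + 19*sin(p)^2 + 16*sin(p) + 8)*cos(p)/(sin(p)^3 + 8*sin(p)^2 + 2*sin(p) - 3)^2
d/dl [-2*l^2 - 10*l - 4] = -4*l - 10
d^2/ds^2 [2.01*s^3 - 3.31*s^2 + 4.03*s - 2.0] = 12.06*s - 6.62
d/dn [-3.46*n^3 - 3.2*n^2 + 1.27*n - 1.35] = -10.38*n^2 - 6.4*n + 1.27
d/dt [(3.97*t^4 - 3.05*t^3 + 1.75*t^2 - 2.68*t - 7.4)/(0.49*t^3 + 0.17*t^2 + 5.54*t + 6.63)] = (1.9453*t^6 + 1.3498*t^5 + 64.6054*t^4 + 74.1168*t^3 - 39.6359*t^2 + 25.721*t + 23.2276)/(0.2401*t^6 + 0.1666*t^5 + 5.4581*t^4 + 8.381*t^3 + 32.9458*t^2 + 73.4604*t + 43.9569)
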